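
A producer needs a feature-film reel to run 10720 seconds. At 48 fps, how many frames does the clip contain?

Frames = 10720 × 48 = 514560.

514560 frames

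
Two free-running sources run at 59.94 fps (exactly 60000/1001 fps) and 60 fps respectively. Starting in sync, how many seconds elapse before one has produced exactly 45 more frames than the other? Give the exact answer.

The gap grows by |60 − 60000/1001| = 60/1001 frames per second.
Time for a 45-frame gap: 45 ÷ (60/1001) = 750.75 s.

750.75 seconds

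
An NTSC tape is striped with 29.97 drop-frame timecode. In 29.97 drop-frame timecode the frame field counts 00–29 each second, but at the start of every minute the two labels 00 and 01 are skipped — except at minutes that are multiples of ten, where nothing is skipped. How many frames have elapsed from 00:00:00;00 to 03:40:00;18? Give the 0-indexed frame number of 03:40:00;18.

Complete 10-minute blocks: 22, each 17982 frames → 395604.
Remaining 0 whole minutes in the current block: 0 frames.
Within the current minute: 0 × 30 + 18 = 18. Total = 395604 + 0 + 18 = 395622.

395622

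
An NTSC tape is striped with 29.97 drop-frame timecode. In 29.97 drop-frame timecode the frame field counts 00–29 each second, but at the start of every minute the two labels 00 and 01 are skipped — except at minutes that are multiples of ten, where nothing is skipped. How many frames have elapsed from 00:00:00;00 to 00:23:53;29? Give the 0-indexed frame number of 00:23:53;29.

As if non-drop at 30 labels/s: (0 × 3600 + 23 × 60 + 53) × 30 + 29 = 43019.
Minute boundaries passed: 23; those not divisible by 10: 23 − 2 = 21; dropped labels = 2 × 21 = 42.
Actual frame index = 43019 − 42 = 42977.

42977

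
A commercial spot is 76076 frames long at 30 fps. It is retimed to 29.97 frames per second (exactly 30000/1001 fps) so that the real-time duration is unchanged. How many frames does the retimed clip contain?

Target frames = source frames × (target rate / source rate) = 76076 × (30000/1001)/(30) = 76076 × 1000/1001 = 76000.

76000 frames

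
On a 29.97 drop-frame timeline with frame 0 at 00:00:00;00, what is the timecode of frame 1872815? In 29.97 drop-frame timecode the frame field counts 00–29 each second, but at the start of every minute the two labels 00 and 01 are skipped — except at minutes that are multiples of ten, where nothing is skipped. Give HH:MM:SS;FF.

17:21:29;19

Ten DF minutes hold 17982 frames, so frame 1872815 lies in block 104 (frames 1870128–1888109) with 2687 frames into that block.
The block's first minute is 1800 frames and the rest 1798 each; 2687 frames reaches minute 1, so 104 × 18 + 1 × 2 = 1874 labels have been skipped so far.
Adding those back, label number 1872815 + 1874 = 1874689 at 30 labels/s is 62489 s + 19 f = 17 h 21 min 29 s frame 19, i.e. 17:21:29;19.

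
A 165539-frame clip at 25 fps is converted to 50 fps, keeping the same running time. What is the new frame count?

331078 frames

Target frames = source frames × (target rate / source rate) = 165539 × (50)/(25) = 165539 × 2 = 331078.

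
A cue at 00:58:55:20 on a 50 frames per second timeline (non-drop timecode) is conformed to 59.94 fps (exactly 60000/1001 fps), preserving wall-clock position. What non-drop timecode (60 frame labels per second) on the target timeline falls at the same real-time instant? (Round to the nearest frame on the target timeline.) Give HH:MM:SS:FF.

00:58:51:52

Source frame index: (0×3600 + 58×60 + 55) × 50 + 20 = 176770.
Real time: 176770 / (50) = 17677/5 s.
Target frame: (17677/5) × (60000/1001) = 19284000/91 ≈ 211912.088 → 211912.
At 60 labels/s: frame 211912 → 00:58:51:52.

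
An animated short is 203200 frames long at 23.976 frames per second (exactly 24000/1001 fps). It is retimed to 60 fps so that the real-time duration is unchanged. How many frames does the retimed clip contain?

508508 frames

Target frames = source frames × (target rate / source rate) = 203200 × (60)/(24000/1001) = 203200 × 1001/400 = 508508.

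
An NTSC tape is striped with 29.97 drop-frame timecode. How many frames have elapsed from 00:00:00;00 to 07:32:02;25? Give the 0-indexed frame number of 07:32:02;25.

812871

As if non-drop at 30 labels/s: (7 × 3600 + 32 × 60 + 2) × 30 + 25 = 813685.
Minute boundaries passed: 452; those not divisible by 10: 452 − 45 = 407; dropped labels = 2 × 407 = 814.
Actual frame index = 813685 − 814 = 812871.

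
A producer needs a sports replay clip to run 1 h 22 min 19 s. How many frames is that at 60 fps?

296340 frames

1 h 22 min 19 s = 4939 s.
Frames = 4939 × 60 = 296340.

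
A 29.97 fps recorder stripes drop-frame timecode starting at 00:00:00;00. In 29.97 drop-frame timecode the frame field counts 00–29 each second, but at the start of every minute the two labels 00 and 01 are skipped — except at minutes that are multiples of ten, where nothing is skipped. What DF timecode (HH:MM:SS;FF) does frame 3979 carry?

00:02:12;23

Ten DF minutes hold 17982 frames, so frame 3979 lies in block 0 (frames 0–17981) with 3979 frames into that block.
The block's first minute is 1800 frames and the rest 1798 each; 3979 frames reaches minute 2, so 0 × 18 + 2 × 2 = 4 labels have been skipped so far.
Adding those back, label number 3979 + 4 = 3983 at 30 labels/s is 132 s + 23 f = 0 h 2 min 12 s frame 23, i.e. 00:02:12;23.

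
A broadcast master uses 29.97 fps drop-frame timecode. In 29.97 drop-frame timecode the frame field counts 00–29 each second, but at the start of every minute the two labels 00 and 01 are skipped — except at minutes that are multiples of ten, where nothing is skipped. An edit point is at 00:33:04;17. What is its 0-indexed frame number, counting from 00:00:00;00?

59477

As if non-drop at 30 labels/s: (0 × 3600 + 33 × 60 + 4) × 30 + 17 = 59537.
Minute boundaries passed: 33; those not divisible by 10: 33 − 3 = 30; dropped labels = 2 × 30 = 60.
Actual frame index = 59537 − 60 = 59477.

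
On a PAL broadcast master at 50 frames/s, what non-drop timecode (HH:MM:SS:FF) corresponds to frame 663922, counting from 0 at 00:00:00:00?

663922 ÷ 50 = 13278 full seconds, remainder 22 frames.
13278 s = 3 h 41 min 18 s.
Timecode: 03:41:18:22.

03:41:18:22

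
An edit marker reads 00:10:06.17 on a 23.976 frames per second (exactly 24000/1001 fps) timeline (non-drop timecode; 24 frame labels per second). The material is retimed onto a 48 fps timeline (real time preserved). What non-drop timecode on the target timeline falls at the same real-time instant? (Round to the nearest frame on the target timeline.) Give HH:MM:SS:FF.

Source frame index: (0×3600 + 10×60 + 6) × 24 + 17 = 14561.
Real time: 14561 / (24000/1001) = 14575561/24000 s.
Target frame: (14575561/24000) × (48) = 14575561/500 ≈ 29151.122 → 29151.
At 48 labels/s: frame 29151 → 00:10:07:15.

00:10:07:15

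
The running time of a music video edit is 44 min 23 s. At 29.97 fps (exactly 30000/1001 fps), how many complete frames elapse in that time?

44 min 23 s = 2663 s.
Frames = 2663 × 30000/1001 = 79890000/1001 ≈ 79810.1898.
Complete frames: 79810.

79810 frames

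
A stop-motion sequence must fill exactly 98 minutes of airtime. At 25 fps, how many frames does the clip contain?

98 min = 5880 s.
Frames = 5880 × 25 = 147000.

147000 frames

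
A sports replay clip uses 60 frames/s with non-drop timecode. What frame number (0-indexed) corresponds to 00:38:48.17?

Total seconds to the label: (0 × 3600 + 38 × 60 + 48) = 2328.
Frame index = 2328 × 60 + 17 = 139697.

frame 139697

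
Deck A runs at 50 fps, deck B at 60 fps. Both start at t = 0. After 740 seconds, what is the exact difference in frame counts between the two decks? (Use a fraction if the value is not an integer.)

7400 frames

A emits 50 × 740 = 37000 frames; B emits 60 × 740 = 44400.
Difference = 7400 frames; B is ahead of A.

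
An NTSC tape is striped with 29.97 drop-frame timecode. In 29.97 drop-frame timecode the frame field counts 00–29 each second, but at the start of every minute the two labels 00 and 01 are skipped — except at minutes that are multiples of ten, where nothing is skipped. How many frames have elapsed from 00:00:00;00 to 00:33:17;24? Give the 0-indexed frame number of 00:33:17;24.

59874

As if non-drop at 30 labels/s: (0 × 3600 + 33 × 60 + 17) × 30 + 24 = 59934.
Minute boundaries passed: 33; those not divisible by 10: 33 − 3 = 30; dropped labels = 2 × 30 = 60.
Actual frame index = 59934 − 60 = 59874.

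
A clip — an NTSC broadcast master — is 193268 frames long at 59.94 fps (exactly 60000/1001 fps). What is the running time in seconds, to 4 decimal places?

3224.3545 seconds

Running time = 193268 × 1001/60000 = 48365317/15000 s ≈ 3224.3545 s.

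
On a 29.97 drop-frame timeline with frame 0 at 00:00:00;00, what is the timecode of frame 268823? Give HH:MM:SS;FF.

Each 10-minute DF block holds 10 × 60 × 30 − 9 × 2 = 17982 frames. 268823 ÷ 17982 → 14 full blocks, remainder 17075.
Within the partial block the first minute is 1800 frames and each further minute 1798, so 9 further minute boundaries passed. Total skipped labels = 18 × 14 + 2 × 9 = 270.
Non-drop label index = 268823 + 270 = 269093; at 30 labels/s that is 02:29:29:23, i.e. DF 02:29:29;23.

02:29:29;23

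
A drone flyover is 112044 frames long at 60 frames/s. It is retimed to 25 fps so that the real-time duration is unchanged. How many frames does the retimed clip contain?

46685 frames

Target frames = source frames × (target rate / source rate) = 112044 × (25)/(60) = 112044 × 5/12 = 46685.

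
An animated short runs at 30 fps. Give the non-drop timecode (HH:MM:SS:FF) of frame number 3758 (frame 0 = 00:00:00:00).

3758 ÷ 30 = 125 full seconds, remainder 8 frames.
125 s = 0 h 2 min 5 s.
Timecode: 00:02:05:08.

00:02:05:08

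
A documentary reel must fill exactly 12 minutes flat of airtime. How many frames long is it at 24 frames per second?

17280 frames

12 min = 720 s.
Frames = 720 × 24 = 17280.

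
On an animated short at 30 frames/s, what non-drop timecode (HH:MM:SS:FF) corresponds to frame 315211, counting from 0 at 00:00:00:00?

315211 ÷ 30 = 10507 full seconds, remainder 1 frame.
10507 s = 2 h 55 min 7 s.
Timecode: 02:55:07:01.

02:55:07:01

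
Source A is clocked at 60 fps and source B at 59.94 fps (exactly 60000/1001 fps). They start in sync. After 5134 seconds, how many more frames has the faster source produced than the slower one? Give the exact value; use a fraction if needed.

308040/1001 frames

A emits 60 × 5134 = 308040 frames; B emits 60000/1001 × 5134 = 308040000/1001.
Difference = 308040/1001 frames (≈ 307.7323); B is behind A.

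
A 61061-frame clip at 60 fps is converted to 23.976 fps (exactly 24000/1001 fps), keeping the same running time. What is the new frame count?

Target frames = source frames × (target rate / source rate) = 61061 × (24000/1001)/(60) = 61061 × 400/1001 = 24400.

24400 frames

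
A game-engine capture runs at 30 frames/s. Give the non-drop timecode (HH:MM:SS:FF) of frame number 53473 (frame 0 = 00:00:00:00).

53473 ÷ 30 = 1782 full seconds, remainder 13 frames.
1782 s = 0 h 29 min 42 s.
Timecode: 00:29:42:13.

00:29:42:13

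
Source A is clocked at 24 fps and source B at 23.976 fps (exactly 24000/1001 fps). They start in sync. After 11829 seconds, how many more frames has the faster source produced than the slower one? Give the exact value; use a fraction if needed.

283896/1001 frames

A emits 24 × 11829 = 283896 frames; B emits 24000/1001 × 11829 = 283896000/1001.
Difference = 283896/1001 frames (≈ 283.6124); B is behind A.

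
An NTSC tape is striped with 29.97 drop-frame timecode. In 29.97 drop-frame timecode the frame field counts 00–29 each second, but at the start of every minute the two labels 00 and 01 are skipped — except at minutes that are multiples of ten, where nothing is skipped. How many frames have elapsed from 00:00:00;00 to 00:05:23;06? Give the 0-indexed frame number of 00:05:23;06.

Complete 10-minute blocks: 0, each 17982 frames → 0.
Remaining 5 whole minutes in the current block: 1800 + 4 × 1798 = 8992 frames.
Within the current minute: 23 × 30 + 6 − 2 = 694 (labels ;00/;01 skipped at this minute). Total = 0 + 8992 + 694 = 9686.

9686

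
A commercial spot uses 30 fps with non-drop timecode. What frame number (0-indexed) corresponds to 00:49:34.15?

Total seconds to the label: (0 × 3600 + 49 × 60 + 34) = 2974.
Frame index = 2974 × 30 + 15 = 89235.

89235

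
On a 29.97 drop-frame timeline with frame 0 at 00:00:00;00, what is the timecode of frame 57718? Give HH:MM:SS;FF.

00:32:05;26

Each 10-minute DF block holds 10 × 60 × 30 − 9 × 2 = 17982 frames. 57718 ÷ 17982 → 3 full blocks, remainder 3772.
Within the partial block the first minute is 1800 frames and each further minute 1798, so 2 further minute boundaries passed. Total skipped labels = 18 × 3 + 2 × 2 = 58.
Non-drop label index = 57718 + 58 = 57776; at 30 labels/s that is 00:32:05:26, i.e. DF 00:32:05;26.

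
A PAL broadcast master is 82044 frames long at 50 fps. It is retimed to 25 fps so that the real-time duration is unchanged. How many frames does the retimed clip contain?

41022 frames

Target frames = source frames × (target rate / source rate) = 82044 × (25)/(50) = 82044 × 1/2 = 41022.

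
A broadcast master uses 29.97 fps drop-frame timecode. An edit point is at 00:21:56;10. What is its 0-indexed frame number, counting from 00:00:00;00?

As if non-drop at 30 labels/s: (0 × 3600 + 21 × 60 + 56) × 30 + 10 = 39490.
Minute boundaries passed: 21; those not divisible by 10: 21 − 2 = 19; dropped labels = 2 × 19 = 38.
Actual frame index = 39490 − 38 = 39452.

39452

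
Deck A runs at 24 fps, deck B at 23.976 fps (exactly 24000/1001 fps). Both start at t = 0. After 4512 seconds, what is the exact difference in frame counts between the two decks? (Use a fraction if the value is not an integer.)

A emits 24 × 4512 = 108288 frames; B emits 24000/1001 × 4512 = 108288000/1001.
Difference = 108288/1001 frames (≈ 108.1798); B is behind A.

108288/1001 frames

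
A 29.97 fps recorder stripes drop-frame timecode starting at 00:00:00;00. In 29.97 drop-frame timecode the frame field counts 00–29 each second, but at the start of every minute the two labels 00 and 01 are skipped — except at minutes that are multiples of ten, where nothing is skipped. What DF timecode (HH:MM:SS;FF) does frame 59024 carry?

00:32:49;12

Each 10-minute DF block holds 10 × 60 × 30 − 9 × 2 = 17982 frames. 59024 ÷ 17982 → 3 full blocks, remainder 5078.
Within the partial block the first minute is 1800 frames and each further minute 1798, so 2 further minute boundaries passed. Total skipped labels = 18 × 3 + 2 × 2 = 58.
Non-drop label index = 59024 + 58 = 59082; at 30 labels/s that is 00:32:49:12, i.e. DF 00:32:49;12.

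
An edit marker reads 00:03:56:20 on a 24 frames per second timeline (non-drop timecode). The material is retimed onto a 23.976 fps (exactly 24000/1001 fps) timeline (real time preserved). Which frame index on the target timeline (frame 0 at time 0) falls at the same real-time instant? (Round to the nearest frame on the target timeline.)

frame 5678

Source frame index: (0×3600 + 3×60 + 56) × 24 + 20 = 5684.
Real time: 5684 / (24) = 1421/6 s.
Target frame: (1421/6) × (24000/1001) = 812000/143 ≈ 5678.322 → 5678.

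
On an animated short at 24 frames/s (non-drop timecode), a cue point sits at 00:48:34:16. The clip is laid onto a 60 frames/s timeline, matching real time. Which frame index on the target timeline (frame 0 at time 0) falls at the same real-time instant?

frame 174880

Source frame index: (0×3600 + 48×60 + 34) × 24 + 16 = 69952.
Real time: 69952 / (24) = 8744/3 s.
Target frame: (8744/3) × (60) = 174880.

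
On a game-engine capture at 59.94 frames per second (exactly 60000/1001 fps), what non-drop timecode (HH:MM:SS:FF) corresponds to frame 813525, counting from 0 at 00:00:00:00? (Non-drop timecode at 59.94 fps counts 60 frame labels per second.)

813525 ÷ 60 = 13558 full seconds, remainder 45 frames.
13558 s = 3 h 45 min 58 s.
Timecode: 03:45:58:45.

03:45:58:45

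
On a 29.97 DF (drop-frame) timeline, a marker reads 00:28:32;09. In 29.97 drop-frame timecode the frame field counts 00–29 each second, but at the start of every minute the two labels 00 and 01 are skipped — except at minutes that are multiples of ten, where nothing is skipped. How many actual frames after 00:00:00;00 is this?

Complete 10-minute blocks: 2, each 17982 frames → 35964.
Remaining 8 whole minutes in the current block: 1800 + 7 × 1798 = 14386 frames.
Within the current minute: 32 × 30 + 9 − 2 = 967 (labels ;00/;01 skipped at this minute). Total = 35964 + 14386 + 967 = 51317.

51317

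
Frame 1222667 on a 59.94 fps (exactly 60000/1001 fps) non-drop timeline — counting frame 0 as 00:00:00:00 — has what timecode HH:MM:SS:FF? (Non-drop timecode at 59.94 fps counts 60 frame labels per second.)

1222667 ÷ 60 = 20377 full seconds, remainder 47 frames.
20377 s = 5 h 39 min 37 s.
Timecode: 05:39:37:47.

05:39:37:47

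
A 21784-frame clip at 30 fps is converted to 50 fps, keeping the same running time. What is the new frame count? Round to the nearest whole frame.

36307 frames

Frames at target rate = 21784 × (50) / (30) = 108920/3 ≈ 36306.667.
Nearest whole frame: 36307.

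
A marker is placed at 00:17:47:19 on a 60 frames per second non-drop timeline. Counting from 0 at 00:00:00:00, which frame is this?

Total seconds to the label: (0 × 3600 + 17 × 60 + 47) = 1067.
Frame index = 1067 × 60 + 19 = 64039.

frame 64039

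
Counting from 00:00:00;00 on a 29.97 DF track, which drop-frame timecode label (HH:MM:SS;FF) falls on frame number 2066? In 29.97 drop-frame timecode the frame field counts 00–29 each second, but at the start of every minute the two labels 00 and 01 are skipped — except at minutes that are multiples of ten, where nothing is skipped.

Ten DF minutes hold 17982 frames, so frame 2066 lies in block 0 (frames 0–17981) with 2066 frames into that block.
The block's first minute is 1800 frames and the rest 1798 each; 2066 frames reaches minute 1, so 0 × 18 + 1 × 2 = 2 labels have been skipped so far.
Adding those back, label number 2066 + 2 = 2068 at 30 labels/s is 68 s + 28 f = 0 h 1 min 8 s frame 28, i.e. 00:01:08;28.

00:01:08;28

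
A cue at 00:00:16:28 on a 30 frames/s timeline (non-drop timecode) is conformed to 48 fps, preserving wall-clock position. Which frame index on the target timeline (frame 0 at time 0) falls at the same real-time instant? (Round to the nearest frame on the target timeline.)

frame 813

Source frame index: (0×3600 + 0×60 + 16) × 30 + 28 = 508.
Real time: 508 / (30) = 254/15 s.
Target frame: (254/15) × (48) = 4064/5 ≈ 812.800 → 813.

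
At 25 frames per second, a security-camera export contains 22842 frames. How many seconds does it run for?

913.68 seconds

Running time = 22842 / (25) = 913.68 s.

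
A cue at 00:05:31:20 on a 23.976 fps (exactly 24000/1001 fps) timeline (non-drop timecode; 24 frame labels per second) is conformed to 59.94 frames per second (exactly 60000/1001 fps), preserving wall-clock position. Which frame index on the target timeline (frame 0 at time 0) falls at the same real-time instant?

frame 19910

Source frame index: (0×3600 + 5×60 + 31) × 24 + 20 = 7964.
Real time: 7964 / (24000/1001) = 1992991/6000 s.
Target frame: (1992991/6000) × (60000/1001) = 19910.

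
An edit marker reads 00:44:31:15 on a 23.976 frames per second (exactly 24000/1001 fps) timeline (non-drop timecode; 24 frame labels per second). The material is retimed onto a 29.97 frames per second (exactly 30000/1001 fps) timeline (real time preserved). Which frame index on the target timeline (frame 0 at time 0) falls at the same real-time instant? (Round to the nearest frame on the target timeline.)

frame 80149

Source frame index: (0×3600 + 44×60 + 31) × 24 + 15 = 64119.
Real time: 64119 / (24000/1001) = 21394373/8000 s.
Target frame: (21394373/8000) × (30000/1001) = 320595/4 ≈ 80148.750 → 80149.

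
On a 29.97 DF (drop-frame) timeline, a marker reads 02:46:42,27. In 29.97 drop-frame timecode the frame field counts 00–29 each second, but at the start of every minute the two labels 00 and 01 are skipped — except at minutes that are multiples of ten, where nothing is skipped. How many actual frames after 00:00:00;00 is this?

As if non-drop at 30 labels/s: (2 × 3600 + 46 × 60 + 42) × 30 + 27 = 300087.
Minute boundaries passed: 166; those not divisible by 10: 166 − 16 = 150; dropped labels = 2 × 150 = 300.
Actual frame index = 300087 − 300 = 299787.

299787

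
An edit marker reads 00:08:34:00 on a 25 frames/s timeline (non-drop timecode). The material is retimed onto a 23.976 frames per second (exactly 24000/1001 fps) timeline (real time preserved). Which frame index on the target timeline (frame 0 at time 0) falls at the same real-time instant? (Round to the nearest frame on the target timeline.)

frame 12324

Source frame index: (0×3600 + 8×60 + 34) × 25 + 0 = 12850.
Real time: 12850 / (25) = 514 s.
Target frame: (514) × (24000/1001) = 12336000/1001 ≈ 12323.676 → 12324.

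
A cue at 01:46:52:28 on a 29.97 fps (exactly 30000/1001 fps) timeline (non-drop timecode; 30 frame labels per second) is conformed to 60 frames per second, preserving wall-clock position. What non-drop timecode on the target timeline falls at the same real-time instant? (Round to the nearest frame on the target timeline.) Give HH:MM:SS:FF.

Source frame index: (1×3600 + 46×60 + 52) × 30 + 28 = 192388.
Real time: 192388 / (30000/1001) = 48145097/7500 s.
Target frame: (48145097/7500) × (60) = 48145097/125 ≈ 385160.776 → 385161.
At 60 labels/s: frame 385161 → 01:46:59:21.

01:46:59:21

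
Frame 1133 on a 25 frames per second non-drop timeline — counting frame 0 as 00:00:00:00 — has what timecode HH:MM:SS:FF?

00:00:45:08

1133 ÷ 25 = 45 full seconds, remainder 8 frames.
45 s = 0 h 0 min 45 s.
Timecode: 00:00:45:08.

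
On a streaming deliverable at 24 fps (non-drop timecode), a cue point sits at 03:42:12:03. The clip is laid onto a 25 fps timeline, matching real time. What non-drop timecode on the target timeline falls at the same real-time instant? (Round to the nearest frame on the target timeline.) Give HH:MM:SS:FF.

03:42:12:03

Source frame index: (3×3600 + 42×60 + 12) × 24 + 3 = 319971.
Real time: 319971 / (24) = 106657/8 s.
Target frame: (106657/8) × (25) = 2666425/8 ≈ 333303.125 → 333303.
At 25 labels/s: frame 333303 → 03:42:12:03.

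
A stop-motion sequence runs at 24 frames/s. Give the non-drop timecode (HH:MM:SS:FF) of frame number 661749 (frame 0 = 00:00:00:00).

07:39:32:21

661749 ÷ 24 = 27572 full seconds, remainder 21 frames.
27572 s = 7 h 39 min 32 s.
Timecode: 07:39:32:21.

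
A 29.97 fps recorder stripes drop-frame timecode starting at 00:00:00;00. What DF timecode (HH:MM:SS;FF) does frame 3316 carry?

Ten DF minutes hold 17982 frames, so frame 3316 lies in block 0 (frames 0–17981) with 3316 frames into that block.
The block's first minute is 1800 frames and the rest 1798 each; 3316 frames reaches minute 1, so 0 × 18 + 1 × 2 = 2 labels have been skipped so far.
Adding those back, label number 3316 + 2 = 3318 at 30 labels/s is 110 s + 18 f = 0 h 1 min 50 s frame 18, i.e. 00:01:50;18.

00:01:50;18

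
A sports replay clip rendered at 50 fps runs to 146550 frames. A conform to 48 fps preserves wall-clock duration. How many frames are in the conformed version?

Target frames = source frames × (target rate / source rate) = 146550 × (48)/(50) = 146550 × 24/25 = 140688.

140688 frames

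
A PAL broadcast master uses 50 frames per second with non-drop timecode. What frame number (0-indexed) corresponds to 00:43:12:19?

129619

Total seconds to the label: (0 × 3600 + 43 × 60 + 12) = 2592.
Frame index = 2592 × 50 + 19 = 129619.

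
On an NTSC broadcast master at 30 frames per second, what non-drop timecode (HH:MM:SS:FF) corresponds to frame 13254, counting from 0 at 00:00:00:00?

00:07:21:24

13254 ÷ 30 = 441 full seconds, remainder 24 frames.
441 s = 0 h 7 min 21 s.
Timecode: 00:07:21:24.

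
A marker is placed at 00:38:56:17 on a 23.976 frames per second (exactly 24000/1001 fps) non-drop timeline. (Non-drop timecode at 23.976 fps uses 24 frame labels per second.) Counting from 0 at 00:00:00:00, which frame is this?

frame 56081

Total seconds to the label: (0 × 3600 + 38 × 60 + 56) = 2336.
Frame index = 2336 × 24 + 17 = 56081.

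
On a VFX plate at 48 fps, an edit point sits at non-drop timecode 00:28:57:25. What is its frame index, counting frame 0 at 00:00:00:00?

frame 83401

Total seconds to the label: (0 × 3600 + 28 × 60 + 57) = 1737.
Frame index = 1737 × 48 + 25 = 83401.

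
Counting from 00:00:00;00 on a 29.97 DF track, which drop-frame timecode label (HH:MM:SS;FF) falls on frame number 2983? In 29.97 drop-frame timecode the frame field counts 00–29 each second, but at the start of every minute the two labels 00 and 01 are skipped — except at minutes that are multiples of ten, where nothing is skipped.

00:01:39;15

Each 10-minute DF block holds 10 × 60 × 30 − 9 × 2 = 17982 frames. 2983 ÷ 17982 → 0 full blocks, remainder 2983.
Within the partial block the first minute is 1800 frames and each further minute 1798, so 1 further minute boundary passed. Total skipped labels = 18 × 0 + 2 × 1 = 2.
Non-drop label index = 2983 + 2 = 2985; at 30 labels/s that is 00:01:39:15, i.e. DF 00:01:39;15.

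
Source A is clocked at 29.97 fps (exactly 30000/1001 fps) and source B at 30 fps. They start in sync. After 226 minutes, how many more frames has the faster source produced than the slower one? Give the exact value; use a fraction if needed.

406800/1001 frames

226 min = 13560 s.
A emits 30000/1001 × 13560 = 406800000/1001 frames; B emits 30 × 13560 = 406800.
Difference = 406800/1001 frames (≈ 406.3936); B is ahead of A.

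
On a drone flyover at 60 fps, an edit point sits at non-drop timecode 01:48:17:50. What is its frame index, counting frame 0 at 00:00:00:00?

Total seconds to the label: (1 × 3600 + 48 × 60 + 17) = 6497.
Frame index = 6497 × 60 + 50 = 389870.

frame 389870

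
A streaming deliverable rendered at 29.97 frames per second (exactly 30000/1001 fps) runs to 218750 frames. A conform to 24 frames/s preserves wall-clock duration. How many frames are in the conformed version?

175175 frames

Target frames = source frames × (target rate / source rate) = 218750 × (24)/(30000/1001) = 218750 × 1001/1250 = 175175.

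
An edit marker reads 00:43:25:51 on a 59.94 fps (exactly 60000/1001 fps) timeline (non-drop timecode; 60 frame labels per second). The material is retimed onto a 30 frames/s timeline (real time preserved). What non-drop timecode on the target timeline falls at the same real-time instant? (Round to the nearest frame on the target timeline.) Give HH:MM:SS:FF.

00:43:28:14

Source frame index: (0×3600 + 43×60 + 25) × 60 + 51 = 156351.
Real time: 156351 / (60000/1001) = 52169117/20000 s.
Target frame: (52169117/20000) × (30) = 156507351/2000 ≈ 78253.675 → 78254.
At 30 labels/s: frame 78254 → 00:43:28:14.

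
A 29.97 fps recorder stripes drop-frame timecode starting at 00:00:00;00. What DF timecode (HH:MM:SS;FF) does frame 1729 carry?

00:00:57;19

Ten DF minutes hold 17982 frames, so frame 1729 lies in block 0 (frames 0–17981) with 1729 frames into that block.
The block's first minute is 1800 frames and the rest 1798 each; 1729 frames reaches minute 0, so 0 × 18 + 0 × 2 = 0 labels have been skipped so far.
Adding those back, label number 1729 + 0 = 1729 at 30 labels/s is 57 s + 19 f = 0 h 0 min 57 s frame 19, i.e. 00:00:57;19.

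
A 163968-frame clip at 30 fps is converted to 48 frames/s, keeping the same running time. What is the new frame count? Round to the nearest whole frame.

Frames at target rate = 163968 × (48) / (30) = 1311744/5 ≈ 262348.800.
Nearest whole frame: 262349.

262349 frames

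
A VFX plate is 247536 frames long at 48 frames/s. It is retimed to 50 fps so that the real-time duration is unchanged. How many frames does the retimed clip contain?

Target frames = source frames × (target rate / source rate) = 247536 × (50)/(48) = 247536 × 25/24 = 257850.

257850 frames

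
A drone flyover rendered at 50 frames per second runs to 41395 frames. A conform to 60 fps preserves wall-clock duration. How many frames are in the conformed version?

Target frames = source frames × (target rate / source rate) = 41395 × (60)/(50) = 41395 × 6/5 = 49674.

49674 frames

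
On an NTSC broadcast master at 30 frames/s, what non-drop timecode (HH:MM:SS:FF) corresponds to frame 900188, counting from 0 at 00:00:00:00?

900188 ÷ 30 = 30006 full seconds, remainder 8 frames.
30006 s = 8 h 20 min 6 s.
Timecode: 08:20:06:08.

08:20:06:08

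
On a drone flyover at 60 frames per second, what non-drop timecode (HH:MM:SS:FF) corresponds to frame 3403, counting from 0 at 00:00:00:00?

3403 ÷ 60 = 56 full seconds, remainder 43 frames.
56 s = 0 h 0 min 56 s.
Timecode: 00:00:56:43.

00:00:56:43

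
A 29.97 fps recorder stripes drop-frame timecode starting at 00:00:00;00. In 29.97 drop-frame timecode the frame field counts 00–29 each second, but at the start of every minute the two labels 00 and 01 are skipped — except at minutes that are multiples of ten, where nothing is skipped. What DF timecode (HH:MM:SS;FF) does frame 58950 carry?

Ten DF minutes hold 17982 frames, so frame 58950 lies in block 3 (frames 53946–71927) with 5004 frames into that block.
The block's first minute is 1800 frames and the rest 1798 each; 5004 frames reaches minute 2, so 3 × 18 + 2 × 2 = 58 labels have been skipped so far.
Adding those back, label number 58950 + 58 = 59008 at 30 labels/s is 1966 s + 28 f = 0 h 32 min 46 s frame 28, i.e. 00:32:46;28.

00:32:46;28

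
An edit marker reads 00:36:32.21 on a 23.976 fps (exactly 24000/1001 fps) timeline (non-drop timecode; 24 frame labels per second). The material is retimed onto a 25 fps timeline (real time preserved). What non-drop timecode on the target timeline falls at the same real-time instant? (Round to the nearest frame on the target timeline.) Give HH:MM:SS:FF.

Source frame index: (0×3600 + 36×60 + 32) × 24 + 21 = 52629.
Real time: 52629 / (24000/1001) = 17560543/8000 s.
Target frame: (17560543/8000) × (25) = 17560543/320 ≈ 54876.697 → 54877.
At 25 labels/s: frame 54877 → 00:36:35:02.

00:36:35:02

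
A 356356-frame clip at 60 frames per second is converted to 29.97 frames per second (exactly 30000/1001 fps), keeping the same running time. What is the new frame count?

178000 frames

Target frames = source frames × (target rate / source rate) = 356356 × (30000/1001)/(60) = 356356 × 500/1001 = 178000.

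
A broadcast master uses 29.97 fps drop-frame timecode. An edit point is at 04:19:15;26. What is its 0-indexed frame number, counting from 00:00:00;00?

466208

As if non-drop at 30 labels/s: (4 × 3600 + 19 × 60 + 15) × 30 + 26 = 466676.
Minute boundaries passed: 259; those not divisible by 10: 259 − 25 = 234; dropped labels = 2 × 234 = 468.
Actual frame index = 466676 − 468 = 466208.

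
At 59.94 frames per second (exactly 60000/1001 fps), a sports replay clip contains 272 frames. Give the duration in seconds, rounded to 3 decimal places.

Running time = 272 × 1001/60000 = 17017/3750 s ≈ 4.538 s.

4.538 seconds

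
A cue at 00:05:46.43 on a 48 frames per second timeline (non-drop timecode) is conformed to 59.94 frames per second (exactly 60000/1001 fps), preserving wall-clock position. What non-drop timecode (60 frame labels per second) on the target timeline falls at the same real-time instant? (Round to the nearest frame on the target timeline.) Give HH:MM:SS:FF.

00:05:46:33

Source frame index: (0×3600 + 5×60 + 46) × 48 + 43 = 16651.
Real time: 16651 / (48) = 16651/48 s.
Target frame: (16651/48) × (60000/1001) = 20813750/1001 ≈ 20792.957 → 20793.
At 60 labels/s: frame 20793 → 00:05:46:33.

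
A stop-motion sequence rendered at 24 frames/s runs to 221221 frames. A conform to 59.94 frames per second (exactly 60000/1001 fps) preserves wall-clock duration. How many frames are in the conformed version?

552500 frames

Target frames = source frames × (target rate / source rate) = 221221 × (60000/1001)/(24) = 221221 × 2500/1001 = 552500.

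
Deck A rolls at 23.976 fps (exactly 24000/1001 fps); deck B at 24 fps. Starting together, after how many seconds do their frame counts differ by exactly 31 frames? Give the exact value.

31031/24 seconds

The gap grows by |24 − 24000/1001| = 24/1001 frames per second.
Time for a 31-frame gap: 31 ÷ (24/1001) = 31031/24 s.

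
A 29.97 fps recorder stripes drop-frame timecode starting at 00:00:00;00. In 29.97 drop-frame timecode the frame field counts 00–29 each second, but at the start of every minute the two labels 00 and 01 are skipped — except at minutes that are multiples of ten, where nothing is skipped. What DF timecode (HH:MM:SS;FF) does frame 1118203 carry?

Ten DF minutes hold 17982 frames, so frame 1118203 lies in block 62 (frames 1114884–1132865) with 3319 frames into that block.
The block's first minute is 1800 frames and the rest 1798 each; 3319 frames reaches minute 1, so 62 × 18 + 1 × 2 = 1118 labels have been skipped so far.
Adding those back, label number 1118203 + 1118 = 1119321 at 30 labels/s is 37310 s + 21 f = 10 h 21 min 50 s frame 21, i.e. 10:21:50;21.

10:21:50;21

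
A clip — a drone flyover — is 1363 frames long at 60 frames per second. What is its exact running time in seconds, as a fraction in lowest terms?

1363/60 seconds

Running time = 1363 ÷ (60) = 1363 × 1/60 = 1363/60 s.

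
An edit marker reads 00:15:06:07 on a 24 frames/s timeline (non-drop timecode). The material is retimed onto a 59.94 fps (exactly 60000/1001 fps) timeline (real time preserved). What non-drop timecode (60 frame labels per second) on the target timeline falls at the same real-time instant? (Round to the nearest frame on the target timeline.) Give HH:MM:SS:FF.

Source frame index: (0×3600 + 15×60 + 6) × 24 + 7 = 21751.
Real time: 21751 / (24) = 21751/24 s.
Target frame: (21751/24) × (60000/1001) = 54377500/1001 ≈ 54323.177 → 54323.
At 60 labels/s: frame 54323 → 00:15:05:23.

00:15:05:23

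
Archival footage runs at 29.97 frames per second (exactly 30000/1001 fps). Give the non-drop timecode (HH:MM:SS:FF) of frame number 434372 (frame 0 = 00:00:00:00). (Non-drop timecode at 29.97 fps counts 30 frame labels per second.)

04:01:19:02

434372 ÷ 30 = 14479 full seconds, remainder 2 frames.
14479 s = 4 h 1 min 19 s.
Timecode: 04:01:19:02.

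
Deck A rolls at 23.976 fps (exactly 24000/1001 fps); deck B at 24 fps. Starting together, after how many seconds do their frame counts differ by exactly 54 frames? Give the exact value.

2252.25 seconds

The gap grows by |24 − 24000/1001| = 24/1001 frames per second.
Time for a 54-frame gap: 54 ÷ (24/1001) = 2252.25 s.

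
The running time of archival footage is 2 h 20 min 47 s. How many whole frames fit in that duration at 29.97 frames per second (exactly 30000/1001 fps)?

253156 frames

2 h 20 min 47 s = 8447 s.
Frames = 8447 × 30000/1001 = 253410000/1001 ≈ 253156.8432.
Complete frames: 253156.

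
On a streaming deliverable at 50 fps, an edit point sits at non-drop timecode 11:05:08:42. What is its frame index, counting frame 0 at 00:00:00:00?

Total seconds to the label: (11 × 3600 + 5 × 60 + 8) = 39908.
Frame index = 39908 × 50 + 42 = 1995442.

frame 1995442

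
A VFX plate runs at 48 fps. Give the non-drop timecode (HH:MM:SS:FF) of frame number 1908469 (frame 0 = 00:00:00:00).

1908469 ÷ 48 = 39759 full seconds, remainder 37 frames.
39759 s = 11 h 2 min 39 s.
Timecode: 11:02:39:37.

11:02:39:37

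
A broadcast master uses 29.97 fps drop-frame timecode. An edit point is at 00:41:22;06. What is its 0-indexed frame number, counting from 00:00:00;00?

As if non-drop at 30 labels/s: (0 × 3600 + 41 × 60 + 22) × 30 + 6 = 74466.
Minute boundaries passed: 41; those not divisible by 10: 41 − 4 = 37; dropped labels = 2 × 37 = 74.
Actual frame index = 74466 − 74 = 74392.

74392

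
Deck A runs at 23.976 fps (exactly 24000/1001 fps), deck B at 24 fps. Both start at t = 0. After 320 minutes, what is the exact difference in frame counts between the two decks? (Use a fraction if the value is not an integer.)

460800/1001 frames

320 min = 19200 s.
A emits 24000/1001 × 19200 = 460800000/1001 frames; B emits 24 × 19200 = 460800.
Difference = 460800/1001 frames (≈ 460.3397); B is ahead of A.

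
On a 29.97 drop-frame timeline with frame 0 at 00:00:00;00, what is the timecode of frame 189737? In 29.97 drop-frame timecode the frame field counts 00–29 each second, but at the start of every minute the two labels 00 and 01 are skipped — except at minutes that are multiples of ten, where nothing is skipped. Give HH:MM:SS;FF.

Each 10-minute DF block holds 10 × 60 × 30 − 9 × 2 = 17982 frames. 189737 ÷ 17982 → 10 full blocks, remainder 9917.
Within the partial block the first minute is 1800 frames and each further minute 1798, so 5 further minute boundaries passed. Total skipped labels = 18 × 10 + 2 × 5 = 190.
Non-drop label index = 189737 + 190 = 189927; at 30 labels/s that is 01:45:30:27, i.e. DF 01:45:30;27.

01:45:30;27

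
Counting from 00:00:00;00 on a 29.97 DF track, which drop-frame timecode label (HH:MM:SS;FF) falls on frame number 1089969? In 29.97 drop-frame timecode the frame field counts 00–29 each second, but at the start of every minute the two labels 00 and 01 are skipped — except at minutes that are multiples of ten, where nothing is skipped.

Each 10-minute DF block holds 10 × 60 × 30 − 9 × 2 = 17982 frames. 1089969 ÷ 17982 → 60 full blocks, remainder 11049.
Within the partial block the first minute is 1800 frames and each further minute 1798, so 6 further minute boundaries passed. Total skipped labels = 18 × 60 + 2 × 6 = 1092.
Non-drop label index = 1089969 + 1092 = 1091061; at 30 labels/s that is 10:06:08:21, i.e. DF 10:06:08;21.

10:06:08;21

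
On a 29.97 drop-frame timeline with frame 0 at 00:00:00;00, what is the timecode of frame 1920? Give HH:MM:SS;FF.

00:01:04;02

Ten DF minutes hold 17982 frames, so frame 1920 lies in block 0 (frames 0–17981) with 1920 frames into that block.
The block's first minute is 1800 frames and the rest 1798 each; 1920 frames reaches minute 1, so 0 × 18 + 1 × 2 = 2 labels have been skipped so far.
Adding those back, label number 1920 + 2 = 1922 at 30 labels/s is 64 s + 2 f = 0 h 1 min 4 s frame 2, i.e. 00:01:04;02.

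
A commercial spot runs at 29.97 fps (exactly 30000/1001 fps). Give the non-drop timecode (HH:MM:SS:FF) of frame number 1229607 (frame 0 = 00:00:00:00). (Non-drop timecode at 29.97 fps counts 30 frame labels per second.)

11:23:06:27

1229607 ÷ 30 = 40986 full seconds, remainder 27 frames.
40986 s = 11 h 23 min 6 s.
Timecode: 11:23:06:27.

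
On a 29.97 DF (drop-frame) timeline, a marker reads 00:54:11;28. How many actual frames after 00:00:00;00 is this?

97460

Complete 10-minute blocks: 5, each 17982 frames → 89910.
Remaining 4 whole minutes in the current block: 1800 + 3 × 1798 = 7194 frames.
Within the current minute: 11 × 30 + 28 − 2 = 356 (labels ;00/;01 skipped at this minute). Total = 89910 + 7194 + 356 = 97460.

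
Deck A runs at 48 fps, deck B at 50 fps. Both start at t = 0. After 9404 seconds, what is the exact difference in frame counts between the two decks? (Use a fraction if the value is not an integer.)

18808 frames

A emits 48 × 9404 = 451392 frames; B emits 50 × 9404 = 470200.
Difference = 18808 frames; B is ahead of A.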